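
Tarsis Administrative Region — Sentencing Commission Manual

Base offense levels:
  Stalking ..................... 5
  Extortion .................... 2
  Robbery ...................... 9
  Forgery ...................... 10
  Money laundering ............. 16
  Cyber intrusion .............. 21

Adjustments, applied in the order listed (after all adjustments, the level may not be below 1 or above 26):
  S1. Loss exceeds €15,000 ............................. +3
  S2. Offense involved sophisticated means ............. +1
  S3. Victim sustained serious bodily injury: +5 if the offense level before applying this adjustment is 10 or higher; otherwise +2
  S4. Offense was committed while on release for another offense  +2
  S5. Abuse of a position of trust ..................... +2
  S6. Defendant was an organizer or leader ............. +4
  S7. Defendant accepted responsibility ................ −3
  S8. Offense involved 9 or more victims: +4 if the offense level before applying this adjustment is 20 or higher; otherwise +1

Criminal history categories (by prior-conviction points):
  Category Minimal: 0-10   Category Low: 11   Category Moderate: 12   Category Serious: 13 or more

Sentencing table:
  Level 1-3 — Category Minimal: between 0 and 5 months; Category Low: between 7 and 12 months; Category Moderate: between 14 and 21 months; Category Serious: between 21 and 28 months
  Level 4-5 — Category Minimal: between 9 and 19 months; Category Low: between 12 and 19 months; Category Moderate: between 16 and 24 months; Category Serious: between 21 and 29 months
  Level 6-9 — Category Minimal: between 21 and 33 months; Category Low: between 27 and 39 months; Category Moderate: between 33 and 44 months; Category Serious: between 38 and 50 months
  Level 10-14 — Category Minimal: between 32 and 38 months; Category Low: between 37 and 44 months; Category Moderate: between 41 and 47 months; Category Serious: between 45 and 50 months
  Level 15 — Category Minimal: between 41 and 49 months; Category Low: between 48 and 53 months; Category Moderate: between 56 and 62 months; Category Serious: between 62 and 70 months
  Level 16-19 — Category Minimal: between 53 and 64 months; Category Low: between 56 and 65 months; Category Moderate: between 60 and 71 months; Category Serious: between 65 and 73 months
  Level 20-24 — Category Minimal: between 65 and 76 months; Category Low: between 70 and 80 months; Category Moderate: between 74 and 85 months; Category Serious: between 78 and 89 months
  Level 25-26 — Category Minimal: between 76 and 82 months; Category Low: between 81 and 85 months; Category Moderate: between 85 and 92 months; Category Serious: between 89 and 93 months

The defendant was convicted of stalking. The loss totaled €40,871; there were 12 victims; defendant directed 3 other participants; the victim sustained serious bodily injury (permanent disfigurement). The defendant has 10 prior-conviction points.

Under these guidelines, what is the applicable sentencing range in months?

41-49 months

Base offense level for stalking: 5.
S1 applies: 5 + 3 = 8.
S2 does not apply.
S3 applies (level before this adjustment is 8 < 10, so +2): 8 + 2 = 10.
S6 applies: 10 + 4 = 14.
S8 applies (level before this adjustment is 14 < 20, so +1): 14 + 1 = 15.
Final offense level: 15.
Criminal history: 10 prior points → Category Minimal (0-10).
Level 15 falls in the 15 band.
Grid: Level 15 × Category Minimal = 41-49 months.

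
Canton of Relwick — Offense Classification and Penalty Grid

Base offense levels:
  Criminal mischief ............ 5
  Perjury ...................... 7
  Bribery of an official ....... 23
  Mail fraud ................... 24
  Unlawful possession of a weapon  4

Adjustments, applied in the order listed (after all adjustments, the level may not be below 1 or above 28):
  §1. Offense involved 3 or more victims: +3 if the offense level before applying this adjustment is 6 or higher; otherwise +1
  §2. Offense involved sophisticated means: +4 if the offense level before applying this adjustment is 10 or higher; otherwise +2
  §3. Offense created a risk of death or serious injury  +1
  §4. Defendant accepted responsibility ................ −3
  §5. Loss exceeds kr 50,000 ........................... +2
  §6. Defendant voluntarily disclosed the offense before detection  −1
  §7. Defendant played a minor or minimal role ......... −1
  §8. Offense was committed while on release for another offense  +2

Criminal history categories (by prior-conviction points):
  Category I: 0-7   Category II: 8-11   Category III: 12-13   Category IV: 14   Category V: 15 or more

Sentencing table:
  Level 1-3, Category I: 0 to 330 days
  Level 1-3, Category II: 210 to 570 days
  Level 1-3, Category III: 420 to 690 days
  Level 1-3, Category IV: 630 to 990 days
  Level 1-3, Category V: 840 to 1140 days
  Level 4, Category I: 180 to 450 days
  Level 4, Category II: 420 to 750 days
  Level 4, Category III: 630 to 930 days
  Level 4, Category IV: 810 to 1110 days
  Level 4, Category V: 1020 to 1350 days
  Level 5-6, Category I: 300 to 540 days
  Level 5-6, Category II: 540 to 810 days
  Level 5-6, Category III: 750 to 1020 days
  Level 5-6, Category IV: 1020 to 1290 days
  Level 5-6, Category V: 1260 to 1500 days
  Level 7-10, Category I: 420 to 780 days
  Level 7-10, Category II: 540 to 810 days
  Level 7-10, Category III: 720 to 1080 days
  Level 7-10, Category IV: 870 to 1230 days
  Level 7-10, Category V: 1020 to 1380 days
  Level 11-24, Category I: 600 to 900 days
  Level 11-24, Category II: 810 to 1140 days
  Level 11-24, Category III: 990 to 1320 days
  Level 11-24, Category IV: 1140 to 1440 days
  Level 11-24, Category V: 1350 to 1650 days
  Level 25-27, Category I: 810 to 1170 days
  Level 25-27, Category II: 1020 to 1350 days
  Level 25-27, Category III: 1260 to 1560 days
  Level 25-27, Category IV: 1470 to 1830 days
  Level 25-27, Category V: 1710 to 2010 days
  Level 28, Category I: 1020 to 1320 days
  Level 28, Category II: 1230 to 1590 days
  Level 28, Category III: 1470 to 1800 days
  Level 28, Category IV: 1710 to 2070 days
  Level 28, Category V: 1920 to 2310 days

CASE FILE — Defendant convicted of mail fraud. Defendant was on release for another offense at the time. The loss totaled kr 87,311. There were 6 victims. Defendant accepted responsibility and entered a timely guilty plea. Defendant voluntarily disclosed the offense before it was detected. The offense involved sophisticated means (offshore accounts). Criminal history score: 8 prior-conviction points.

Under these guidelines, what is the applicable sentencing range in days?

Base offense level for mail fraud: 24.
§1 applies (level before this adjustment is 24 ≥ 6, so +3): 24 + 3 = 27.
§2 applies (level before this adjustment is 27 ≥ 10, so +4): 27 + 4 = 31.
§4 applies: 31 − 3 = 28.
§5 applies: 28 + 2 = 30.
§6 applies: 30 − 1 = 29.
§8 applies: 29 + 2 = 31.
Level 31 exceeds the maximum of 28; capped at 28.
Final offense level: 28.
Criminal history: 8 prior points → Category II (8-11).
Level 28 falls in the 28 band.
Grid: Level 28 × Category II = 1230-1590 days.

1230-1590 days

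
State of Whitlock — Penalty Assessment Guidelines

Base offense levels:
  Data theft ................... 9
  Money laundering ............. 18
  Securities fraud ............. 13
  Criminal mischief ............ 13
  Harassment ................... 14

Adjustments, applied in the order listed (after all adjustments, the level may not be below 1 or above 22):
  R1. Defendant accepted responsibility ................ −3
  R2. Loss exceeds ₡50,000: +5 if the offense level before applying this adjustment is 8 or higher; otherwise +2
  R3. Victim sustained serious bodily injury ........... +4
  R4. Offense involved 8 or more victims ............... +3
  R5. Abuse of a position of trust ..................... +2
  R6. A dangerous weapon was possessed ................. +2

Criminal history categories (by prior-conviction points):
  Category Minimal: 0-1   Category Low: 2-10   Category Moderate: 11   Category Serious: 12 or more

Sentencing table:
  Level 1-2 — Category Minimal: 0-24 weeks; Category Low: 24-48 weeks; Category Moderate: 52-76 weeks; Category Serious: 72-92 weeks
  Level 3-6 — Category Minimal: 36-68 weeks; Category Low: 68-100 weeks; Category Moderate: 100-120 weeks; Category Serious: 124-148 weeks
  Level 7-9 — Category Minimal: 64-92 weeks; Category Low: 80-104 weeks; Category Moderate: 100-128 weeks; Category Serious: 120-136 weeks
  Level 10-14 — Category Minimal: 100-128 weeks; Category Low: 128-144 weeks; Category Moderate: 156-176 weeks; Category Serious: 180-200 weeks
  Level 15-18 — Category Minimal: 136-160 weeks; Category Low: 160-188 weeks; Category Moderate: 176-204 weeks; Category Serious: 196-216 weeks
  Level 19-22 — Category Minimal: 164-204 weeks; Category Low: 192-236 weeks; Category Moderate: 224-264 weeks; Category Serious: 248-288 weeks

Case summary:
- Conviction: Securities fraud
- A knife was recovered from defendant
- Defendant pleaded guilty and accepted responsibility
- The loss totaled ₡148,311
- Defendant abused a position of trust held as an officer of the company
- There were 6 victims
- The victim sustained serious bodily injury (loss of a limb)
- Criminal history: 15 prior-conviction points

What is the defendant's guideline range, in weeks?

Base offense level for securities fraud: 13.
R1 applies: 13 − 3 = 10.
R2 applies (level before this adjustment is 10 ≥ 8, so +5): 10 + 5 = 15.
R3 applies: 15 + 4 = 19.
R5 applies: 19 + 2 = 21.
R6 applies: 21 + 2 = 23.
Level 23 exceeds the maximum of 22; capped at 22.
Final offense level: 22.
Criminal history: 15 prior points → Category Serious (12+).
Level 22 falls in the 19-22 band.
Grid: Level 19-22 × Category Serious = 248-288 weeks.

248-288 weeks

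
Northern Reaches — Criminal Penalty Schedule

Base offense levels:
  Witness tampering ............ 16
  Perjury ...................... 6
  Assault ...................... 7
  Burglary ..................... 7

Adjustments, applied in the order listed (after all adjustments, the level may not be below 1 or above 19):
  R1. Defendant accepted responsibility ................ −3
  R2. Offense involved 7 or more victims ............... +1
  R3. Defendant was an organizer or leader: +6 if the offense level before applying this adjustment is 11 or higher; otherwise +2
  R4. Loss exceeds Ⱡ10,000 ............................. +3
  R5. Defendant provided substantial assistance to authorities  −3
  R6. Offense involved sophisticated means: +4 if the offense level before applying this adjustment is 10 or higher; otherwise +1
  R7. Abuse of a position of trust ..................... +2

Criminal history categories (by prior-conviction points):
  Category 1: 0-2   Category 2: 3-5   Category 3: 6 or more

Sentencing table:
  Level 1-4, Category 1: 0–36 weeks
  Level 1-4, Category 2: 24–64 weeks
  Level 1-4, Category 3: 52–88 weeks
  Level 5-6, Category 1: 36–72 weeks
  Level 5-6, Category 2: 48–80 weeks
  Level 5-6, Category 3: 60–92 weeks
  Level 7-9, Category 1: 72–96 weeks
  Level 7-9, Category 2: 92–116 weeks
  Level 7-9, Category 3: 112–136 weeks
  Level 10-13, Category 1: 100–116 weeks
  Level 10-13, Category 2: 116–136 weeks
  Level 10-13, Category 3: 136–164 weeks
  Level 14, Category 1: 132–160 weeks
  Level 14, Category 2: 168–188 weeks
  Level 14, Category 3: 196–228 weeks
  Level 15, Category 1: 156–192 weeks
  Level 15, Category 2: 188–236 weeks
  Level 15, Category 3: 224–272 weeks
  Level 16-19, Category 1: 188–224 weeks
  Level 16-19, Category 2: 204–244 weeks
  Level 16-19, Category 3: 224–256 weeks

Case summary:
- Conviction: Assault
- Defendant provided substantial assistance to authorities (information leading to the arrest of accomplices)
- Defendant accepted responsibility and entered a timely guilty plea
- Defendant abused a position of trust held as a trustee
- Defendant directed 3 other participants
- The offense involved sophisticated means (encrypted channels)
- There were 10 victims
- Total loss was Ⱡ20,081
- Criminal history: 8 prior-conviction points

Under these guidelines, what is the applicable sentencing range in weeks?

136-164 weeks

Base offense level for assault: 7.
R1 applies: 7 − 3 = 4.
R2 applies: 4 + 1 = 5.
R3 applies (level before this adjustment is 5 < 11, so +2): 5 + 2 = 7.
R4 applies: 7 + 3 = 10.
R5 applies: 10 − 3 = 7.
R6 applies (level before this adjustment is 7 < 10, so +1): 7 + 1 = 8.
R7 applies: 8 + 2 = 10.
Final offense level: 10.
Criminal history: 8 prior points → Category 3 (6+).
Level 10 falls in the 10-13 band.
Grid: Level 10-13 × Category 3 = 136-164 weeks.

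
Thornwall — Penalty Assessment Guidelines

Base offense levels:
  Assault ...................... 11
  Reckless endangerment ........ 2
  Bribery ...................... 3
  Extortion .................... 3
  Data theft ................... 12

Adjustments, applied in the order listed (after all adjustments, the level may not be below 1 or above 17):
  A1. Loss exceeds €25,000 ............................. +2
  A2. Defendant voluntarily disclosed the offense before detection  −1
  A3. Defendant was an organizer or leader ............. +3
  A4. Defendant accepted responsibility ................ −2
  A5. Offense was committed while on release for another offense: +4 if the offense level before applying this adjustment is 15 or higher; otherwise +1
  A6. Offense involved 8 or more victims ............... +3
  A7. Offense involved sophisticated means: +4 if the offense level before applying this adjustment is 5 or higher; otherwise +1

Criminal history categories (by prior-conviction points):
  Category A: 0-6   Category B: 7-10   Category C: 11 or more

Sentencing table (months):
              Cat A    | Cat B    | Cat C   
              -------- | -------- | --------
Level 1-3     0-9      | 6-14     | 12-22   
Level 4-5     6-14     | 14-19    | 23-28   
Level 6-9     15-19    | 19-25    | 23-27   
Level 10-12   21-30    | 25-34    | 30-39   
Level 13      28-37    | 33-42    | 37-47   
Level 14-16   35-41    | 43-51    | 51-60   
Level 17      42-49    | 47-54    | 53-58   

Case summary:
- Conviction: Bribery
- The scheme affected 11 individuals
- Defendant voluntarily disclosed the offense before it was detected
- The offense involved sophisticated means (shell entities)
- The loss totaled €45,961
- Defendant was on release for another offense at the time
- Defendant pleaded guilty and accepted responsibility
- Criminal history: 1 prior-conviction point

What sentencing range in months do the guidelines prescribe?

Base offense level for bribery: 3.
A1 applies: 3 + 2 = 5.
A2 applies: 5 − 1 = 4.
A4 applies: 4 − 2 = 2.
A5 applies (level before this adjustment is 2 < 15, so +1): 2 + 1 = 3.
A6 applies: 3 + 3 = 6.
A7 applies (level before this adjustment is 6 ≥ 5, so +4): 6 + 4 = 10.
Final offense level: 10.
Criminal history: 1 prior point → Category A (0-6).
Level 10 falls in the 10-12 band.
Grid: Level 10-12 × Category A = 21-30 months.

21-30 months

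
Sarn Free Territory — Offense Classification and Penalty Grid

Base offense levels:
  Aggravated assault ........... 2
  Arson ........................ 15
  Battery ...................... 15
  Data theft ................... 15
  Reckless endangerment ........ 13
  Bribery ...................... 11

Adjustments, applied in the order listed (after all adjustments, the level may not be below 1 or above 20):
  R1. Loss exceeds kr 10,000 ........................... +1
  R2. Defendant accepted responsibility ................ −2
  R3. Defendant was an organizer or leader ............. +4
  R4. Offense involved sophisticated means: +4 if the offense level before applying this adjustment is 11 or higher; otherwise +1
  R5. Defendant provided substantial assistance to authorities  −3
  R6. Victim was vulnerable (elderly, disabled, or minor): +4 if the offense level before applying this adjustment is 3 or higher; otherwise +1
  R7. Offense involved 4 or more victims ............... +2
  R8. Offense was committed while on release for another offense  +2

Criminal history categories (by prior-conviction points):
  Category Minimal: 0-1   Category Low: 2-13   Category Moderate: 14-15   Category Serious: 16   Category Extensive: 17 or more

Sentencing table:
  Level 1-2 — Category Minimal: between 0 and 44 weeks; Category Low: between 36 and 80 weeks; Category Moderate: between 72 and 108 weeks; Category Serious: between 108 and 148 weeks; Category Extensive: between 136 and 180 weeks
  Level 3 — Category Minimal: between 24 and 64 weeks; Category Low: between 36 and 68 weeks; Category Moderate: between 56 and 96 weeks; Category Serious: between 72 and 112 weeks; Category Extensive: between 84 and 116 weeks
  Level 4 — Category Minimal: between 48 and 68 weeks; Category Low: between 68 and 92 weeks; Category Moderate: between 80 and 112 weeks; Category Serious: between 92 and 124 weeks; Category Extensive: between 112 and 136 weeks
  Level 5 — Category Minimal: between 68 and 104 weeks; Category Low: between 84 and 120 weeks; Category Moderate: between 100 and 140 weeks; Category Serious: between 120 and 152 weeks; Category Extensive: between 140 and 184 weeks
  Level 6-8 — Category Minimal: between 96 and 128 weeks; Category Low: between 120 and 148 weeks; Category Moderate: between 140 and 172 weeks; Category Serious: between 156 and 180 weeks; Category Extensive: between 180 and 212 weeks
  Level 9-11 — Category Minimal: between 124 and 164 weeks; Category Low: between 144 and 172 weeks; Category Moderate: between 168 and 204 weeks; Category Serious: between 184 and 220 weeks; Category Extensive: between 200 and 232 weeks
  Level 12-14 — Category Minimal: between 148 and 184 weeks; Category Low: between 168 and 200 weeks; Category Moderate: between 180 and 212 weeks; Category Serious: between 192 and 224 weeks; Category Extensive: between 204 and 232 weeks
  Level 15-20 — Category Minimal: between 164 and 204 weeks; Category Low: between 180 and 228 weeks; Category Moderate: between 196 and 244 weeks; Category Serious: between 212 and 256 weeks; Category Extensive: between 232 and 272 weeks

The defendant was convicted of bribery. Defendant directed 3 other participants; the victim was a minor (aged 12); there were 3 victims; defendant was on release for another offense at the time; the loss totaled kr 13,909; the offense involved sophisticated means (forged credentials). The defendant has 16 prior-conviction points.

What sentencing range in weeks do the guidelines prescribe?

Base offense level for bribery: 11.
R1 applies: 11 + 1 = 12.
R2 does not apply.
R3 applies: 12 + 4 = 16.
R4 applies (level before this adjustment is 16 ≥ 11, so +4): 16 + 4 = 20.
R6 applies (level before this adjustment is 20 ≥ 3, so +4): 20 + 4 = 24.
R8 applies: 24 + 2 = 26.
Level 26 exceeds the maximum of 20; capped at 20.
Final offense level: 20.
Criminal history: 16 prior points → Category Serious (16).
Level 20 falls in the 15-20 band.
Grid: Level 15-20 × Category Serious = 212-256 weeks.

212-256 weeks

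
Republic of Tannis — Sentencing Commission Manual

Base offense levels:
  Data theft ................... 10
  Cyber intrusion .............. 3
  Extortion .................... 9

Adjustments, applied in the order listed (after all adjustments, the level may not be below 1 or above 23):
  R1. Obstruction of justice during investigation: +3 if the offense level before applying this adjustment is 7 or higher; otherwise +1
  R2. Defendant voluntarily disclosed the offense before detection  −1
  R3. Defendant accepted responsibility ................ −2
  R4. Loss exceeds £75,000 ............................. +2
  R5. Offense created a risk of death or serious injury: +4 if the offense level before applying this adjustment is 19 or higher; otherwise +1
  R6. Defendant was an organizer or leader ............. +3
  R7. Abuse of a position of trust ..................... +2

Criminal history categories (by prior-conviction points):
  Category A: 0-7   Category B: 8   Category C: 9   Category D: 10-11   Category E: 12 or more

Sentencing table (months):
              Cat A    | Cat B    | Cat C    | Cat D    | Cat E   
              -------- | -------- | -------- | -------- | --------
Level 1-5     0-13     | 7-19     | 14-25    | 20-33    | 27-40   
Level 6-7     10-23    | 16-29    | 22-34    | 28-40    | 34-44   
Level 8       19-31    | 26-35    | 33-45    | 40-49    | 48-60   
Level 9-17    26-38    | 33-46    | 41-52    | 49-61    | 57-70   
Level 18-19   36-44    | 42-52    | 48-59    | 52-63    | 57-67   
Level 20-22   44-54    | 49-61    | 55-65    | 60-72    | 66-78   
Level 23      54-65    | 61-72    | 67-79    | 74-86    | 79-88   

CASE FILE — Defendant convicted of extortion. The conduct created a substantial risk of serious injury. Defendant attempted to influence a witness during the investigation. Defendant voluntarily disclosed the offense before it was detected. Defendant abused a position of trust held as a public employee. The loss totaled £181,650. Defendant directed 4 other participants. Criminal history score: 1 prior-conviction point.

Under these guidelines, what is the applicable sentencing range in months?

36-44 months

Base offense level for extortion: 9.
R1 applies (level before this adjustment is 9 ≥ 7, so +3): 9 + 3 = 12.
R2 applies: 12 − 1 = 11.
R3 does not apply.
R4 applies: 11 + 2 = 13.
R5 applies (level before this adjustment is 13 < 19, so +1): 13 + 1 = 14.
R6 applies: 14 + 3 = 17.
R7 applies: 17 + 2 = 19.
Final offense level: 19.
Criminal history: 1 prior point → Category A (0-7).
Level 19 falls in the 18-19 band.
Grid: Level 18-19 × Category A = 36-44 months.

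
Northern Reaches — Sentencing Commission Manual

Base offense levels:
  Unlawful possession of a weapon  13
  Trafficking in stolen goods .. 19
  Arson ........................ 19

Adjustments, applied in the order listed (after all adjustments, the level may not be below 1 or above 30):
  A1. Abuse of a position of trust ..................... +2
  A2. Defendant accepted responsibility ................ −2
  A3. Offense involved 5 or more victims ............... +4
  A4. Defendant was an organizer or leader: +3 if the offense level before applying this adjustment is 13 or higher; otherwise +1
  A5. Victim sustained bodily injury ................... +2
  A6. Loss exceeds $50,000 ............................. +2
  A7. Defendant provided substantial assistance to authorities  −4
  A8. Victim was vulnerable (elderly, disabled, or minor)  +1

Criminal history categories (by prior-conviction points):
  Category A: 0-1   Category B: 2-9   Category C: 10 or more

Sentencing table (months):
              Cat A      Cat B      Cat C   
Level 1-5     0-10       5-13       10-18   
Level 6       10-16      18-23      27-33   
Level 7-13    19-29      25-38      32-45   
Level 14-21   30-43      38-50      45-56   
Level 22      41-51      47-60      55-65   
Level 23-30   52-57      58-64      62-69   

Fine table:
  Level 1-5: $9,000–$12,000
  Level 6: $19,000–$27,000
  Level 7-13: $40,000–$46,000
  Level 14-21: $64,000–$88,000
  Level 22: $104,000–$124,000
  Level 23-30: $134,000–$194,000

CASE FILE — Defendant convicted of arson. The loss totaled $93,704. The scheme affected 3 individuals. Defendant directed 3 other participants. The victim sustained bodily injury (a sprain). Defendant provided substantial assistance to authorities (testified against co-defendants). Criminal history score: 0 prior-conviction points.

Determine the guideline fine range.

Base offense level for arson: 19.
A2 does not apply.
A3 does not apply.
A4 applies (level before this adjustment is 19 ≥ 13, so +3): 19 + 3 = 22.
A5 applies: 22 + 2 = 24.
A6 applies: 24 + 2 = 26.
A7 applies: 26 − 4 = 22.
Final offense level: 22.
Level 22 falls in the 22 band.
Fine table: Level 22 → $104,000–$124,000.

$104,000–$124,000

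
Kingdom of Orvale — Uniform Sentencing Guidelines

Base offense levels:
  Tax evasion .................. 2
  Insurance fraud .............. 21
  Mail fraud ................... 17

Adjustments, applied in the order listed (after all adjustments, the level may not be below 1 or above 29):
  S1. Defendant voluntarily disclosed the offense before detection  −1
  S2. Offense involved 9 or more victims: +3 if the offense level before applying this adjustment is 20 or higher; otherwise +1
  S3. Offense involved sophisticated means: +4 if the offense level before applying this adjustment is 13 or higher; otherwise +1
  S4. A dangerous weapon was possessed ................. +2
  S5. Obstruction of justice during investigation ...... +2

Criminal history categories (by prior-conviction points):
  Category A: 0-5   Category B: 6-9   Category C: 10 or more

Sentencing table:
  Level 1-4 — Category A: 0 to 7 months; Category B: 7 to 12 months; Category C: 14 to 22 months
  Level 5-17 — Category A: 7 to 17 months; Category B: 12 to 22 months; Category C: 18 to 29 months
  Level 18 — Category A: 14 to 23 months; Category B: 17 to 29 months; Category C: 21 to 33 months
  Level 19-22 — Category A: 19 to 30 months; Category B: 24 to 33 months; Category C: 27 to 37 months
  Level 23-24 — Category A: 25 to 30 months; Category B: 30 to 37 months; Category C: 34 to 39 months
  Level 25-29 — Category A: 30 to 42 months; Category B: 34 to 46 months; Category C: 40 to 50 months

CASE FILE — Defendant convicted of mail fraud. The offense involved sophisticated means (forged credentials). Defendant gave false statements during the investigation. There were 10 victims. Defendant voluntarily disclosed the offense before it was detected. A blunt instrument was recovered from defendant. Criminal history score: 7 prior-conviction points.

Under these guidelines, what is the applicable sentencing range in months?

Base offense level for mail fraud: 17.
S1 applies: 17 − 1 = 16.
S2 applies (level before this adjustment is 16 < 20, so +1): 16 + 1 = 17.
S3 applies (level before this adjustment is 17 ≥ 13, so +4): 17 + 4 = 21.
S4 applies: 21 + 2 = 23.
S5 applies: 23 + 2 = 25.
Final offense level: 25.
Criminal history: 7 prior points → Category B (6-9).
Level 25 falls in the 25-29 band.
Grid: Level 25-29 × Category B = 34-46 months.

34-46 months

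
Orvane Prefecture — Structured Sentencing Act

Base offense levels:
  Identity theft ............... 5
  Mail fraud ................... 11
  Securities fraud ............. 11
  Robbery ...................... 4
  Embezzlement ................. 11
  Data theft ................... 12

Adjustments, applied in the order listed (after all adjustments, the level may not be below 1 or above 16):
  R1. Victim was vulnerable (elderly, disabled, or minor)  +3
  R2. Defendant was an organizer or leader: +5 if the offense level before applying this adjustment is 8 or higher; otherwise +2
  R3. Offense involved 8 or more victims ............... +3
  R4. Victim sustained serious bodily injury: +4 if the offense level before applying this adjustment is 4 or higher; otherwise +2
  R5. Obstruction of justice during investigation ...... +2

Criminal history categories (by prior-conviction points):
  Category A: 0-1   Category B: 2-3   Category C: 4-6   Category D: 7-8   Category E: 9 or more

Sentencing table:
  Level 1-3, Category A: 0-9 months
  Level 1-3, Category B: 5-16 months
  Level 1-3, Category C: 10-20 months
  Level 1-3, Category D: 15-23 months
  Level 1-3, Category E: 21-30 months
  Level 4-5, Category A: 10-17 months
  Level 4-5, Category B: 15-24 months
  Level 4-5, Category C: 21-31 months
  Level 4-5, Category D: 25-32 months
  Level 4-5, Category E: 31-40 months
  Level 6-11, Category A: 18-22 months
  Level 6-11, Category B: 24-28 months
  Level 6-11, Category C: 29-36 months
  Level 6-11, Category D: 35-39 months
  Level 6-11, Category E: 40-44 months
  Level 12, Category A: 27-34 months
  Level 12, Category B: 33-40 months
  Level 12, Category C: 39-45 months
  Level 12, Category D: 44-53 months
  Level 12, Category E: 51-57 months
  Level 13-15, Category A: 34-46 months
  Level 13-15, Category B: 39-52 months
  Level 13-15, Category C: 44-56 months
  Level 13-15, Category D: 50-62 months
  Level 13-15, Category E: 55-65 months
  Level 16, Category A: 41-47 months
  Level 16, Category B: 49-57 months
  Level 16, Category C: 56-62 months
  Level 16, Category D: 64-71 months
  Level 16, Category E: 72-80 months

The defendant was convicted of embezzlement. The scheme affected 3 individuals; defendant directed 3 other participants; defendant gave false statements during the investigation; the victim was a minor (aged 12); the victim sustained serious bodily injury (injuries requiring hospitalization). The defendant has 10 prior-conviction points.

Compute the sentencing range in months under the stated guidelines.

72-80 months

Base offense level for embezzlement: 11.
R1 applies: 11 + 3 = 14.
R2 applies (level before this adjustment is 14 ≥ 8, so +5): 14 + 5 = 19.
R4 applies (level before this adjustment is 19 ≥ 4, so +4): 19 + 4 = 23.
R5 applies: 23 + 2 = 25.
Level 25 exceeds the maximum of 16; capped at 16.
Final offense level: 16.
Criminal history: 10 prior points → Category E (9+).
Level 16 falls in the 16 band.
Grid: Level 16 × Category E = 72-80 months.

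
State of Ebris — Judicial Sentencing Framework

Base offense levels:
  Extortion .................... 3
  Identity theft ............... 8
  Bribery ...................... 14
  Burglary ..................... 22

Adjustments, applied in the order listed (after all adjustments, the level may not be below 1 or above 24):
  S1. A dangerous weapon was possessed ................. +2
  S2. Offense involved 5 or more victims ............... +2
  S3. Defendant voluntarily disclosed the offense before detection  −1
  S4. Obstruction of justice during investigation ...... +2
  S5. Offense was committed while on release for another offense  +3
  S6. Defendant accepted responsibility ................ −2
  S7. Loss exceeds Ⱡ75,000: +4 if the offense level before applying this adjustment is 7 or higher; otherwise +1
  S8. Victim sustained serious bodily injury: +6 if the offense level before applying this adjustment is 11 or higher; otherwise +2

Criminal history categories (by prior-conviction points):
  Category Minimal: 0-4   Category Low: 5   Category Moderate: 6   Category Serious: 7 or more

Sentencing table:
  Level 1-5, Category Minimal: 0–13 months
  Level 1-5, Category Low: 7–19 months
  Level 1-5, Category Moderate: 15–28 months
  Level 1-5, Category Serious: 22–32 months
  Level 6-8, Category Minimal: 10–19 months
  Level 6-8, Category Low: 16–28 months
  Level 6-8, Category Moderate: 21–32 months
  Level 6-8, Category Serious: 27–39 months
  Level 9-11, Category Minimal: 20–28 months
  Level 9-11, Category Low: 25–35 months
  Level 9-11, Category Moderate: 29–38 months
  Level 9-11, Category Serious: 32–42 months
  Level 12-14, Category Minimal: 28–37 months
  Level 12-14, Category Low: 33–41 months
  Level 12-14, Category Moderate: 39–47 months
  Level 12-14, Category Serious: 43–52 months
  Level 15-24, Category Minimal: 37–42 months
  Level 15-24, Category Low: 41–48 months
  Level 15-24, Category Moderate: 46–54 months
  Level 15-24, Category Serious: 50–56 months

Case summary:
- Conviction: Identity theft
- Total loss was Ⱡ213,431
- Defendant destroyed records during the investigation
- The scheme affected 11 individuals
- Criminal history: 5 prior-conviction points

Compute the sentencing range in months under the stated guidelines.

Base offense level for identity theft: 8.
S1 does not apply.
S2 applies: 8 + 2 = 10.
S3 does not apply.
S4 applies: 10 + 2 = 12.
S5 does not apply.
S7 applies (level before this adjustment is 12 ≥ 7, so +4): 12 + 4 = 16.
S8 does not apply.
Final offense level: 16.
Criminal history: 5 prior points → Category Low (5).
Level 16 falls in the 15-24 band.
Grid: Level 15-24 × Category Low = 41-48 months.

41-48 months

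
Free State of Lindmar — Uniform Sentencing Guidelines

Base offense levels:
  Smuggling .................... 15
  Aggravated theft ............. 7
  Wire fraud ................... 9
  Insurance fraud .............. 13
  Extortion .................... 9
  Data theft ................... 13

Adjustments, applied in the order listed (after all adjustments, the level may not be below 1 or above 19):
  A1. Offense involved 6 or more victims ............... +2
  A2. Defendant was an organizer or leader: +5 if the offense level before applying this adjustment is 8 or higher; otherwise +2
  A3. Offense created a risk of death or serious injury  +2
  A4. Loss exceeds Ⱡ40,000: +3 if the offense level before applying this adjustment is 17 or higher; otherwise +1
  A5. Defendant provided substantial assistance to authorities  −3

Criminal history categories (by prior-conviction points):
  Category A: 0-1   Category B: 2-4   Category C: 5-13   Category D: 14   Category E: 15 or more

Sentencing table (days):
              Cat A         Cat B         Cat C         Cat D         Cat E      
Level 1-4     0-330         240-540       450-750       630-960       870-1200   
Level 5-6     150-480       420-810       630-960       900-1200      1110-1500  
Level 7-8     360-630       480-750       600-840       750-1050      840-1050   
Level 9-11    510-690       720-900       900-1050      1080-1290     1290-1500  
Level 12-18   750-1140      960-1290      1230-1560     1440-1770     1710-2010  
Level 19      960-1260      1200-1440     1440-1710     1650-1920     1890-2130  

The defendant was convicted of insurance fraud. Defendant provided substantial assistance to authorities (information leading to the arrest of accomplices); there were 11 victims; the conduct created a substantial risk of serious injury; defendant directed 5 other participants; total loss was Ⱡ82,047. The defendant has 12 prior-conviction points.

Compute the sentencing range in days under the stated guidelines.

1440-1710 days

Base offense level for insurance fraud: 13.
A1 applies: 13 + 2 = 15.
A2 applies (level before this adjustment is 15 ≥ 8, so +5): 15 + 5 = 20.
A3 applies: 20 + 2 = 22.
A4 applies (level before this adjustment is 22 ≥ 17, so +3): 22 + 3 = 25.
A5 applies: 25 − 3 = 22.
Level 22 exceeds the maximum of 19; capped at 19.
Final offense level: 19.
Criminal history: 12 prior points → Category C (5-13).
Level 19 falls in the 19 band.
Grid: Level 19 × Category C = 1440-1710 days.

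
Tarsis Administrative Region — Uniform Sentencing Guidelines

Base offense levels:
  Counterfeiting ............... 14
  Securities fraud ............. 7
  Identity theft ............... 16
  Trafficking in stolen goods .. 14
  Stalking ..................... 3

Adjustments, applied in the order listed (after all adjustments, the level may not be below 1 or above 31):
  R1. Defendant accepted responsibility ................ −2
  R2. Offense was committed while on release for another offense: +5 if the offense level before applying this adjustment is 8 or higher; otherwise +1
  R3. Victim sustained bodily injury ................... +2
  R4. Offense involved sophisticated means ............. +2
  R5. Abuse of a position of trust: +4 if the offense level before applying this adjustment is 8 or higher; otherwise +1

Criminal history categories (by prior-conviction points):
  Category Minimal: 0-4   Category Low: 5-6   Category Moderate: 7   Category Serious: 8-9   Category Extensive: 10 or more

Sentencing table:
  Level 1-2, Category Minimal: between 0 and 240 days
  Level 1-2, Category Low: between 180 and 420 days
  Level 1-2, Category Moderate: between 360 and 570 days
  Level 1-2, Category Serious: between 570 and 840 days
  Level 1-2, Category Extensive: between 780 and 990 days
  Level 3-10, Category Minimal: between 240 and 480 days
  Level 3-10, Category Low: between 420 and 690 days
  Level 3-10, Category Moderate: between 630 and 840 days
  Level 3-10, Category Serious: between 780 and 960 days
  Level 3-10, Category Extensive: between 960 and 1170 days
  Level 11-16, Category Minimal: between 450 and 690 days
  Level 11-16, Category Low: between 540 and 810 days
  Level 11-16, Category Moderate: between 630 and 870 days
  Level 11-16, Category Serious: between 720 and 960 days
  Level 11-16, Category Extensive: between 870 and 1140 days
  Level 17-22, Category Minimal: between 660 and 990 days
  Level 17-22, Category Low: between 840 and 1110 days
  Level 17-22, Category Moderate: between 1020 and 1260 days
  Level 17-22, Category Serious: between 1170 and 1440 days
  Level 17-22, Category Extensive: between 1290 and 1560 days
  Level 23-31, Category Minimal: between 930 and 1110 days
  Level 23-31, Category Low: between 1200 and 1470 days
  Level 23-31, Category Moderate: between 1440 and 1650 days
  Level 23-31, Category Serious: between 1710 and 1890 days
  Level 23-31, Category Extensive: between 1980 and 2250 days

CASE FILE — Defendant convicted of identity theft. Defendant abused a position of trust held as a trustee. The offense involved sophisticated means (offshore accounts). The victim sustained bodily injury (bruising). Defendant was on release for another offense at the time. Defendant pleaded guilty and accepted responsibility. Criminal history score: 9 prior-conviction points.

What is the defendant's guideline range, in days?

Base offense level for identity theft: 16.
R1 applies: 16 − 2 = 14.
R2 applies (level before this adjustment is 14 ≥ 8, so +5): 14 + 5 = 19.
R3 applies: 19 + 2 = 21.
R4 applies: 21 + 2 = 23.
R5 applies (level before this adjustment is 23 ≥ 8, so +4): 23 + 4 = 27.
Final offense level: 27.
Criminal history: 9 prior points → Category Serious (8-9).
Level 27 falls in the 23-31 band.
Grid: Level 23-31 × Category Serious = 1710-1890 days.

1710-1890 days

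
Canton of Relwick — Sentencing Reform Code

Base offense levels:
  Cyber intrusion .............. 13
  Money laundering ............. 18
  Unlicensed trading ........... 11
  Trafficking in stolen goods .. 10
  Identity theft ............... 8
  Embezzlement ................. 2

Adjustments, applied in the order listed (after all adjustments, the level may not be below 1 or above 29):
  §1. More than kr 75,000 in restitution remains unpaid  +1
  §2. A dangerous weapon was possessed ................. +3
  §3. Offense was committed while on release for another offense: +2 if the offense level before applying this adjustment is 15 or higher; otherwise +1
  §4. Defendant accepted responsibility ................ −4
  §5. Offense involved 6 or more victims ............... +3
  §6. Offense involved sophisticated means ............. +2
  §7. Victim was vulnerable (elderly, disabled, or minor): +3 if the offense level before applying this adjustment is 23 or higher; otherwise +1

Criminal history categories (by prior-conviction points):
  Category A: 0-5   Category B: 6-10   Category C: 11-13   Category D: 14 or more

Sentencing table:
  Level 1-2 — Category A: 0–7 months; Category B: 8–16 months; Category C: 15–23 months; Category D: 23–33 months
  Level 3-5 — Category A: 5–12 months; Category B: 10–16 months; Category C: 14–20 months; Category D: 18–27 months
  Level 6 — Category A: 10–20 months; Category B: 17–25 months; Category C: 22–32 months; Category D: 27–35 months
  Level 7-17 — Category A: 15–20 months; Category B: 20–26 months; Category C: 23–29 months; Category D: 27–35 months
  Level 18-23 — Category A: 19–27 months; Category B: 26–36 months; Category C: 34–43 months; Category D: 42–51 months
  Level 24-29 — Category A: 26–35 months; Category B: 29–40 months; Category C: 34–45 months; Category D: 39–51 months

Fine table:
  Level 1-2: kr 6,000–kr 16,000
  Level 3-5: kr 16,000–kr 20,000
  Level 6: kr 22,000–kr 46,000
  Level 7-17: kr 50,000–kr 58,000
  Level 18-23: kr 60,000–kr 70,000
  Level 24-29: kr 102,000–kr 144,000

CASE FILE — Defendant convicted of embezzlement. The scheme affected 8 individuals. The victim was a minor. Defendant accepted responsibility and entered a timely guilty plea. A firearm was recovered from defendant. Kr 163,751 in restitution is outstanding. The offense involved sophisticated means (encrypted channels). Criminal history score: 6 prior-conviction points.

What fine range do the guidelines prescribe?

kr 50,000–kr 58,000

Base offense level for embezzlement: 2.
§1 applies: 2 + 1 = 3.
§2 applies: 3 + 3 = 6.
§4 applies: 6 − 4 = 2.
§5 applies: 2 + 3 = 5.
§6 applies: 5 + 2 = 7.
§7 applies (level before this adjustment is 7 < 23, so +1): 7 + 1 = 8.
Final offense level: 8.
Level 8 falls in the 7-17 band.
Fine table: Level 7-17 → kr 50,000–kr 58,000.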